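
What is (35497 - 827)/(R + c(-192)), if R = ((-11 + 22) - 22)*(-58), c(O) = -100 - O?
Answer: 3467/73 ≈ 47.493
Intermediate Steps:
R = 638 (R = (11 - 22)*(-58) = -11*(-58) = 638)
(35497 - 827)/(R + c(-192)) = (35497 - 827)/(638 + (-100 - 1*(-192))) = 34670/(638 + (-100 + 192)) = 34670/(638 + 92) = 34670/730 = 34670*(1/730) = 3467/73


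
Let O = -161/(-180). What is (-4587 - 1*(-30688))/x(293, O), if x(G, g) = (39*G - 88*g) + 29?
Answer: 1174545/511978 ≈ 2.2941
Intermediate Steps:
O = 161/180 (O = -161*(-1/180) = 161/180 ≈ 0.89444)
x(G, g) = 29 - 88*g + 39*G (x(G, g) = (-88*g + 39*G) + 29 = 29 - 88*g + 39*G)
(-4587 - 1*(-30688))/x(293, O) = (-4587 - 1*(-30688))/(29 - 88*161/180 + 39*293) = (-4587 + 30688)/(29 - 3542/45 + 11427) = 26101/(511978/45) = 26101*(45/511978) = 1174545/511978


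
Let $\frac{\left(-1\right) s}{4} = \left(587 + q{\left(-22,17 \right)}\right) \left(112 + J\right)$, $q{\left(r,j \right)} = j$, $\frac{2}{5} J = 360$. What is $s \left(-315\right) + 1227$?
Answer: $770173707$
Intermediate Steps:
$J = 900$ ($J = \frac{5}{2} \cdot 360 = 900$)
$s = -2444992$ ($s = - 4 \left(587 + 17\right) \left(112 + 900\right) = - 4 \cdot 604 \cdot 1012 = \left(-4\right) 611248 = -2444992$)
$s \left(-315\right) + 1227 = \left(-2444992\right) \left(-315\right) + 1227 = 770172480 + 1227 = 770173707$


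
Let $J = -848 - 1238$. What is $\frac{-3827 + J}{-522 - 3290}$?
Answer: $\frac{5913}{3812} \approx 1.5512$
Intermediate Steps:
$J = -2086$
$\frac{-3827 + J}{-522 - 3290} = \frac{-3827 - 2086}{-522 - 3290} = - \frac{5913}{-3812} = \left(-5913\right) \left(- \frac{1}{3812}\right) = \frac{5913}{3812}$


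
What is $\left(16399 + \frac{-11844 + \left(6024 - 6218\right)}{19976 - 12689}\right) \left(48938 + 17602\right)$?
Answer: $\frac{2650232195500}{2429} \approx 1.0911 \cdot 10^{9}$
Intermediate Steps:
$\left(16399 + \frac{-11844 + \left(6024 - 6218\right)}{19976 - 12689}\right) \left(48938 + 17602\right) = \left(16399 + \frac{-11844 - 194}{7287}\right) 66540 = \left(16399 - \frac{12038}{7287}\right) 66540 = \frac{119487475}{7287} \cdot 66540 = \frac{2650232195500}{2429}$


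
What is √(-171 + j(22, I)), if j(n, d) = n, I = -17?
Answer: I*√149 ≈ 12.207*I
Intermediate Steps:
√(-171 + j(22, I)) = √(-171 + 22) = √(-149) = I*√149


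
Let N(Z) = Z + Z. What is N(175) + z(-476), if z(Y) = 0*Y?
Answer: 350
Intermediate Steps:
N(Z) = 2*Z
z(Y) = 0
N(175) + z(-476) = 2*175 + 0 = 350 + 0 = 350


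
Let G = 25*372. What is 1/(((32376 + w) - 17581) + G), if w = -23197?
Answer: 1/898 ≈ 0.0011136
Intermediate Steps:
G = 9300
1/(((32376 + w) - 17581) + G) = 1/(((32376 - 23197) - 17581) + 9300) = 1/((9179 - 17581) + 9300) = 1/(-8402 + 9300) = 1/898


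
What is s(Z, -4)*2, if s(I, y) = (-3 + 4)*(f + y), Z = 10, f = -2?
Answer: -12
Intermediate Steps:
s(I, y) = -2 + y (s(I, y) = (-3 + 4)*(-2 + y) = 1*(-2 + y) = -2 + y)
s(Z, -4)*2 = (-2 - 4)*2 = -6*2 = -12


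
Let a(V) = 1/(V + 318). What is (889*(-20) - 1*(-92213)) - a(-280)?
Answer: 2828453/38 ≈ 74433.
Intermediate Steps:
a(V) = 1/(318 + V)
(889*(-20) - 1*(-92213)) - a(-280) = (889*(-20) - 1*(-92213)) - 1/(318 - 280) = (-17780 + 92213) - 1/38 = 74433 - 1*1/38 = 74433 - 1/38 = 2828453/38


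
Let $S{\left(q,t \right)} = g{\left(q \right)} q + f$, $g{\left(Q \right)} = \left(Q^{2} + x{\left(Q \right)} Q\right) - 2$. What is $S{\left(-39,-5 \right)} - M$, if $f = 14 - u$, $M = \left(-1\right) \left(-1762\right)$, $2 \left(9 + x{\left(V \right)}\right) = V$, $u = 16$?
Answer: $- \frac{208707}{2} \approx -1.0435 \cdot 10^{5}$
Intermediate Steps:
$x{\left(V \right)} = -9 + \frac{V}{2}$
$M = 1762$
$f = -2$ ($f = 14 - 16 = -2$)
$g{\left(Q \right)} = -2 + Q^{2} + Q \left(-9 + \frac{Q}{2}\right)$ ($g{\left(Q \right)} = \left(Q^{2} + \left(-9 + \frac{Q}{2}\right) Q\right) - 2 = \left(Q^{2} + Q \left(-9 + \frac{Q}{2}\right)\right) - 2 = -2 + Q^{2} + Q \left(-9 + \frac{Q}{2}\right)$)
$S{\left(q,t \right)} = -2 + q \left(-2 - 9 q + \frac{3 q^{2}}{2}\right)$ ($S{\left(q,t \right)} = \left(-2 - 9 q + \frac{3 q^{2}}{2}\right) q - 2 = q \left(-2 - 9 q + \frac{3 q^{2}}{2}\right) - 2 = -2 + q \left(-2 - 9 q + \frac{3 q^{2}}{2}\right)$)
$S{\left(-39,-5 \right)} - M = \left(-2 + \frac{1}{2} \left(-39\right) \left(-4 + 2 \left(-39\right)^{2} - 39 \left(-18 - 39\right)\right)\right) - 1762 = \left(-2 + \frac{1}{2} \left(-39\right) \left(-4 + 2 \cdot 1521 - -2223\right)\right) - 1762 = \left(-2 + \frac{1}{2} \left(-39\right) \left(-4 + 3042 + 2223\right)\right) - 1762 = \left(-2 + \frac{1}{2} \left(-39\right) 5261\right) - 1762 = \left(-2 - \frac{205179}{2}\right) - 1762 = - \frac{205183}{2} - 1762 = - \frac{208707}{2}$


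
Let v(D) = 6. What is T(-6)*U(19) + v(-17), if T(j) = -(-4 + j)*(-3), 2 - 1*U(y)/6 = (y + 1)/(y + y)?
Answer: -4926/19 ≈ -259.26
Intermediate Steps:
U(y) = 12 - 3*(1 + y)/y (U(y) = 12 - 6*(y + 1)/(y + y) = 12 - 6*(1 + y)/(2*y) = 12 - 6*(1 + y)*1/(2*y) = 12 - 3*(1 + y)/y)
T(j) = -12 + 3*j (T(j) = (4 - j)*(-3) = -12 + 3*j)
T(-6)*U(19) + v(-17) = (-12 + 3*(-6))*(9 - 3/19) + 6 = (-12 - 18)*(9 - 3*1/19) + 6 = -30*(9 - 3/19) + 6 = -30*168/19 + 6 = -5040/19 + 6 = -4926/19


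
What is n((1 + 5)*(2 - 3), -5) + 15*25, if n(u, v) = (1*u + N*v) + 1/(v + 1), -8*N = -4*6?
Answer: 1415/4 ≈ 353.75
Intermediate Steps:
N = 3 (N = -(-1)*6/2 = -⅛*(-24) = 3)
n(u, v) = u + 1/(1 + v) + 3*v (n(u, v) = (1*u + 3*v) + 1/(v + 1) = (u + 3*v) + 1/(1 + v) = u + 1/(1 + v) + 3*v)
n((1 + 5)*(2 - 3), -5) + 15*25 = (1 + (1 + 5)*(2 - 3) + 3*(-5) + 3*(-5)² + ((1 + 5)*(2 - 3))*(-5))/(1 - 5) + 15*25 = (1 + 6*(-1) - 15 + 3*25 + (6*(-1))*(-5))/(-4) + 375 = -(1 - 6 - 15 + 75 - 6*(-5))/4 + 375 = -(1 - 6 - 15 + 75 + 30)/4 + 375 = -¼*85 + 375 = -85/4 + 375 = 1415/4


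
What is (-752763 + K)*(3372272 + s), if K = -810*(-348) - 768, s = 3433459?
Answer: -3209929831881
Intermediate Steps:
K = 281112 (K = 281880 - 768 = 281112)
(-752763 + K)*(3372272 + s) = (-752763 + 281112)*(3372272 + 3433459) = -471651*6805731 = -3209929831881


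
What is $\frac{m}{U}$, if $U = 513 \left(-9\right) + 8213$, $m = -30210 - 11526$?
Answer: $- \frac{10434}{899} \approx -11.606$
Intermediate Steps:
$m = -41736$ ($m = -30210 - 11526 = -41736$)
$U = 3596$ ($U = -4617 + 8213 = 3596$)
$\frac{m}{U} = - \frac{41736}{3596} = \left(-41736\right) \frac{1}{3596} = - \frac{10434}{899}$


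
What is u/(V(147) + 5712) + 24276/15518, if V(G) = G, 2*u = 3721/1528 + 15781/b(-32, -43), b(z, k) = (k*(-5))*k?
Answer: 6675467001583/4267003702320 ≈ 1.5644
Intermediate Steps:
b(z, k) = -5*k² (b(z, k) = (-5*k)*k = -5*k²)
u = 239239/657040 (u = (3721/1528 + 15781/((-5*(-43)²)))/2 = (3721*(1/1528) + 15781/((-5*1849)))/2 = (3721/1528 + 15781/(-9245))/2 = (3721/1528 + 15781*(-1/9245))/2 = (3721/1528 - 367/215)/2 = (½)*(239239/328520) = 239239/657040 ≈ 0.36412)
u/(V(147) + 5712) + 24276/15518 = 239239/(657040*(147 + 5712)) + 24276/15518 = (239239/657040)/5859 + 24276*(1/15518) = (239239/657040)*(1/5859) + 12138/7759 = 34177/549942480 + 12138/7759 = 6675467001583/4267003702320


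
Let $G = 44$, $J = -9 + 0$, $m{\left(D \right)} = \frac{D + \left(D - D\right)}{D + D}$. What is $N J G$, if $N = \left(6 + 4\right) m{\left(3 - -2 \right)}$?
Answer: $-1980$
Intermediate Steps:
$m{\left(D \right)} = \frac{1}{2}$ ($m{\left(D \right)} = \frac{D + 0}{2 D} = D \frac{1}{2 D} = \frac{1}{2}$)
$J = -9$
$N = 5$ ($N = \left(6 + 4\right) \frac{1}{2} = 10 \cdot \frac{1}{2} = 5$)
$N J G = 5 \left(-9\right) 44 = \left(-45\right) 44 = -1980$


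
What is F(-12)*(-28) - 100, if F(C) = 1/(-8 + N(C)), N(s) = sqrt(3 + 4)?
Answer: -5476/57 + 28*sqrt(7)/57 ≈ -94.771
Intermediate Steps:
N(s) = sqrt(7)
F(C) = 1/(-8 + sqrt(7))
F(-12)*(-28) - 100 = (-8/57 - sqrt(7)/57)*(-28) - 100 = (224/57 + 28*sqrt(7)/57) - 100 = -5476/57 + 28*sqrt(7)/57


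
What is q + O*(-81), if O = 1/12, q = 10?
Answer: 13/4 ≈ 3.2500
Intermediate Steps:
O = 1/12 ≈ 0.083333
q + O*(-81) = 10 + (1/12)*(-81) = 10 - 27/4 = 13/4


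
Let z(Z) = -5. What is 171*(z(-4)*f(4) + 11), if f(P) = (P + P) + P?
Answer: -8379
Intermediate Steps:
f(P) = 3*P (f(P) = 2*P + P = 3*P)
171*(z(-4)*f(4) + 11) = 171*(-15*4 + 11) = 171*(-5*12 + 11) = 171*(-60 + 11) = 171*(-49) = -8379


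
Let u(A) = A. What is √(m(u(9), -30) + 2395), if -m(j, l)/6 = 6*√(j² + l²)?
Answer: √(2395 - 108*√109) ≈ 35.601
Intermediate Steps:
m(j, l) = -36*√(j² + l²)
√(m(u(9), -30) + 2395) = √(-36*√(9² + (-30)²) + 2395) = √(-36*√(81 + 900) + 2395) = √(-108*√109 + 2395) = √(2395 - 108*√109)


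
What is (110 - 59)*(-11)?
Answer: -561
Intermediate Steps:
(110 - 59)*(-11) = 51*(-11) = -561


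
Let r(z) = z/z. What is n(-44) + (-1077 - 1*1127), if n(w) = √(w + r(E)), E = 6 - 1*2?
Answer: -2204 + I*√43 ≈ -2204.0 + 6.5574*I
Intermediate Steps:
E = 4 (E = 6 - 2 = 4)
r(z) = 1
n(w) = √(1 + w) (n(w) = √(w + 1) = √(1 + w))
n(-44) + (-1077 - 1*1127) = √(1 - 44) + (-1077 - 1*1127) = √(-43) + (-1077 - 1127) = I*√43 - 2204 = -2204 + I*√43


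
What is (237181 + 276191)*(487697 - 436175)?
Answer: 26449952184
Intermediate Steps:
(237181 + 276191)*(487697 - 436175) = 513372*51522 = 26449952184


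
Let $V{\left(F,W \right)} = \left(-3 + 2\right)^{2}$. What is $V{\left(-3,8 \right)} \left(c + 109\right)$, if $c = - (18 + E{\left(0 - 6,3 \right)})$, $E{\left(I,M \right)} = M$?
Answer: $88$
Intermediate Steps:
$c = -21$ ($c = - (18 + 3) = \left(-1\right) 21 = -21$)
$V{\left(F,W \right)} = 1$ ($V{\left(F,W \right)} = \left(-1\right)^{2} = 1$)
$V{\left(-3,8 \right)} \left(c + 109\right) = 1 \left(-21 + 109\right) = 1 \cdot 88 = 88$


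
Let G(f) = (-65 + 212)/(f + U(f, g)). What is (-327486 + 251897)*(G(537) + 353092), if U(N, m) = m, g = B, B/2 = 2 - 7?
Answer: -14065573227659/527 ≈ -2.6690e+10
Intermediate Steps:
B = -10 (B = 2*(2 - 7) = 2*(-5) = -10)
g = -10
G(f) = 147/(-10 + f) (G(f) = (-65 + 212)/(f - 10) = 147/(-10 + f))
(-327486 + 251897)*(G(537) + 353092) = (-327486 + 251897)*(147/(-10 + 537) + 353092) = -75589*(147/527 + 353092) = -75589*186079631/527 = -14065573227659/527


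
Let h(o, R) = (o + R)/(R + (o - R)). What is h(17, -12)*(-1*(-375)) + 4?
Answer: 1943/17 ≈ 114.29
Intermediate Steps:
h(o, R) = (R + o)/o
h(17, -12)*(-1*(-375)) + 4 = ((-12 + 17)/17)*(-1*(-375)) + 4 = ((1/17)*5)*375 + 4 = (5/17)*375 + 4 = 1875/17 + 4 = 1943/17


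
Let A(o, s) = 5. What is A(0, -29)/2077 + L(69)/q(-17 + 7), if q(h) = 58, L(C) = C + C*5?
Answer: 430084/60233 ≈ 7.1403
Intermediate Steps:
L(C) = 6*C (L(C) = C + 5*C = 6*C)
A(0, -29)/2077 + L(69)/q(-17 + 7) = 5/2077 + (6*69)/58 = 5*(1/2077) + 414*(1/58) = 5/2077 + 207/29 = 430084/60233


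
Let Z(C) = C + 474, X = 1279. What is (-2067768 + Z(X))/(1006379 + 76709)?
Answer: -2066015/1083088 ≈ -1.9075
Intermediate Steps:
Z(C) = 474 + C
(-2067768 + Z(X))/(1006379 + 76709) = (-2067768 + (474 + 1279))/(1006379 + 76709) = (-2067768 + 1753)/1083088 = -2066015*1/1083088 = -2066015/1083088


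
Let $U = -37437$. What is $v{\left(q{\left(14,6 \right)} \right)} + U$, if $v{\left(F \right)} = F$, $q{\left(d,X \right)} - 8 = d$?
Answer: $-37415$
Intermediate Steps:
$q{\left(d,X \right)} = 8 + d$
$v{\left(q{\left(14,6 \right)} \right)} + U = \left(8 + 14\right) - 37437 = 22 - 37437 = -37415$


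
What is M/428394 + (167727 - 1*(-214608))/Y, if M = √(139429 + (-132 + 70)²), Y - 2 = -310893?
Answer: -382335/310891 + √143273/428394 ≈ -1.2289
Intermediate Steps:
Y = -310891 (Y = 2 - 310893 = -310891)
M = √143273 (M = √(139429 + (-62)²) = √(139429 + 3844) = √143273 ≈ 378.51)
M/428394 + (167727 - 1*(-214608))/Y = √143273/428394 + (167727 - 1*(-214608))/(-310891) = √143273*(1/428394) + (167727 + 214608)*(-1/310891) = √143273/428394 + 382335*(-1/310891) = √143273/428394 - 382335/310891 = -382335/310891 + √143273/428394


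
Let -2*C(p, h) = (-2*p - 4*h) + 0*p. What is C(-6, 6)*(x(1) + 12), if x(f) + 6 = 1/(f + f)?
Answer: 39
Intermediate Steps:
C(p, h) = p + 2*h (C(p, h) = -((-2*p - 4*h) + 0*p)/2 = -((-4*h - 2*p) + 0)/2 = -(-4*h - 2*p)/2 = p + 2*h)
x(f) = -6 + 1/(2*f) (x(f) = -6 + 1/(f + f) = -6 + 1/(2*f))
C(-6, 6)*(x(1) + 12) = (-6 + 2*6)*((-6 + (½)/1) + 12) = (-6 + 12)*((-6 + (½)*1) + 12) = 6*((-6 + ½) + 12) = 6*(-11/2 + 12) = 6*(13/2) = 39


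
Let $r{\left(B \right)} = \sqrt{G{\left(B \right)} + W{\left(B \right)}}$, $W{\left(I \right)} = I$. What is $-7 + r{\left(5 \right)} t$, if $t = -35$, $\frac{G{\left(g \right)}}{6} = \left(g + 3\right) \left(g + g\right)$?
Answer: $-7 - 35 \sqrt{485} \approx -777.79$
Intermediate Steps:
$G{\left(g \right)} = 12 g \left(3 + g\right)$ ($G{\left(g \right)} = 6 \left(g + 3\right) \left(g + g\right) = 6 \left(3 + g\right) 2 g = 6 \cdot 2 g \left(3 + g\right) = 12 g \left(3 + g\right)$)
$r{\left(B \right)} = \sqrt{B + 12 B \left(3 + B\right)}$ ($r{\left(B \right)} = \sqrt{12 B \left(3 + B\right) + B} = \sqrt{B + 12 B \left(3 + B\right)}$)
$-7 + r{\left(5 \right)} t = -7 + \sqrt{5 \left(37 + 12 \cdot 5\right)} \left(-35\right) = -7 + \sqrt{5 \left(37 + 60\right)} \left(-35\right) = -7 + \sqrt{5 \cdot 97} \left(-35\right) = -7 + \sqrt{485} \left(-35\right) = -7 - 35 \sqrt{485}$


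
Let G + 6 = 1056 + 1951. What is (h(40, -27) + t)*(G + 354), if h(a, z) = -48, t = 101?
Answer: 177815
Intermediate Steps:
G = 3001 (G = -6 + (1056 + 1951) = -6 + 3007 = 3001)
(h(40, -27) + t)*(G + 354) = (-48 + 101)*(3001 + 354) = 53*3355 = 177815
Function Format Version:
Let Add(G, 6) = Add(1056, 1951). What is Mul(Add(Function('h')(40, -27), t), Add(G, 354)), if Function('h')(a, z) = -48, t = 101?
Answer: 177815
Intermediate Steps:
G = 3001 (G = Add(-6, Add(1056, 1951)) = Add(-6, 3007) = 3001)
Mul(Add(Function('h')(40, -27), t), Add(G, 354)) = Mul(Add(-48, 101), Add(3001, 354)) = Mul(53, 3355) = 177815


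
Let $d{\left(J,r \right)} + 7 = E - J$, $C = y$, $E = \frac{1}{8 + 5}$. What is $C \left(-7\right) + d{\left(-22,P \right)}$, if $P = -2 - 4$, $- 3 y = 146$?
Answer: $\frac{13874}{39} \approx 355.74$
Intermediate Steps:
$y = - \frac{146}{3}$ ($y = \left(- \frac{1}{3}\right) 146 = - \frac{146}{3} \approx -48.667$)
$P = -6$ ($P = -2 - 4 = -6$)
$E = \frac{1}{13} \approx 0.076923$
$C = - \frac{146}{3} \approx -48.667$
$d{\left(J,r \right)} = - \frac{90}{13} - J$ ($d{\left(J,r \right)} = -7 - \left(- \frac{1}{13} + J\right) = - \frac{90}{13} - J$)
$C \left(-7\right) + d{\left(-22,P \right)} = \left(- \frac{146}{3}\right) \left(-7\right) - - \frac{196}{13} = \frac{1022}{3} + \left(- \frac{90}{13} + 22\right) = \frac{1022}{3} + \frac{196}{13} = \frac{13874}{39}$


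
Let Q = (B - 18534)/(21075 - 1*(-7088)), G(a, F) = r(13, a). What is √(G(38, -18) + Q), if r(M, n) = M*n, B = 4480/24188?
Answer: 6*√397450709739861931/170301661 ≈ 22.211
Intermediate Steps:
B = 1120/6047 (B = 4480*(1/24188) = 1120/6047 ≈ 0.18522)
G(a, F) = 13*a
Q = -112073978/170301661 (Q = (1120/6047 - 18534)/(21075 - 1*(-7088)) = -112073978/(6047*(21075 + 7088)) = -112073978/6047/28163 = -112073978/6047*1/28163 = -112073978/170301661 ≈ -0.65809)
√(G(38, -18) + Q) = √(13*38 - 112073978/170301661) = √(494 - 112073978/170301661) = √(84016946556/170301661) = 6*√397450709739861931/170301661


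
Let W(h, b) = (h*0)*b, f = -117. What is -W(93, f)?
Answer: 0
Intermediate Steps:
W(h, b) = 0 (W(h, b) = 0*b = 0)
-W(93, f) = -1*0 = 0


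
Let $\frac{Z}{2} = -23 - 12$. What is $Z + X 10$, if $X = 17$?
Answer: $100$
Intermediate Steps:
$Z = -70$ ($Z = 2 \left(-23 - 12\right) = 2 \left(-35\right) = -70$)
$Z + X 10 = -70 + 17 \cdot 10 = -70 + 170 = 100$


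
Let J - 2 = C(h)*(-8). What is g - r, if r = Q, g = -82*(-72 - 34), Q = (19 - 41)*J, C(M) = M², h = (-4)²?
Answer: -36320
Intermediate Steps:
h = 16
J = -2046 (J = 2 + 16²*(-8) = 2 + 256*(-8) = 2 - 2048 = -2046)
Q = 45012 (Q = (19 - 41)*(-2046) = -22*(-2046) = 45012)
g = 8692 (g = -82*(-106) = 8692)
r = 45012
g - r = 8692 - 1*45012 = 8692 - 45012 = -36320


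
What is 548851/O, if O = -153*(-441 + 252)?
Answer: 548851/28917 ≈ 18.980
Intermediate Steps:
O = 28917 (O = -153*(-189) = 28917)
548851/O = 548851/28917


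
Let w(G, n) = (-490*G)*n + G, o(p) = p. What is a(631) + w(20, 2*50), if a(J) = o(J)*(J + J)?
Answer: -183658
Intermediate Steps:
w(G, n) = G - 490*G*n (w(G, n) = -490*G*n + G = G - 490*G*n)
a(J) = 2*J**2 (a(J) = J*(J + J) = J*(2*J) = 2*J**2)
a(631) + w(20, 2*50) = 2*631**2 + 20*(1 - 980*50) = 2*398161 + 20*(1 - 490*100) = 796322 + 20*(1 - 49000) = 796322 + 20*(-48999) = 796322 - 979980 = -183658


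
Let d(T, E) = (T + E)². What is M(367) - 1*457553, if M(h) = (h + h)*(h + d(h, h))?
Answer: 395258729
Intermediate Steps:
d(T, E) = (E + T)²
M(h) = 2*h*(h + 4*h²) (M(h) = (h + h)*(h + (h + h)²) = (2*h)*(h + (2*h)²) = (2*h)*(h + 4*h²) = 2*h*(h + 4*h²))
M(367) - 1*457553 = 367²*(2 + 8*367) - 1*457553 = 134689*(2 + 2936) - 457553 = 134689*2938 - 457553 = 395716282 - 457553 = 395258729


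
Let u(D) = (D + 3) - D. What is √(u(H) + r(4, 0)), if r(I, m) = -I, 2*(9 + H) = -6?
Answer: I ≈ 1.0*I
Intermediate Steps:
H = -12 (H = -9 + (½)*(-6) = -9 - 3 = -12)
u(D) = 3 (u(D) = (3 + D) - D = 3)
√(u(H) + r(4, 0)) = √(3 - 1*4) = √(3 - 4) = √(-1) = I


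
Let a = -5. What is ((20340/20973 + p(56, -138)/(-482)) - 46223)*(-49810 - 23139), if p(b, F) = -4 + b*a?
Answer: 5680926471455839/1684831 ≈ 3.3718e+9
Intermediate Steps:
p(b, F) = -4 - 5*b (p(b, F) = -4 + b*(-5) = -4 - 5*b)
((20340/20973 + p(56, -138)/(-482)) - 46223)*(-49810 - 23139) = ((20340/20973 + (-4 - 5*56)/(-482)) - 46223)*(-49810 - 23139) = ((20340*(1/20973) + (-4 - 280)*(-1/482)) - 46223)*(-72949) = ((6780/6991 - 284*(-1/482)) - 46223)*(-72949) = ((6780/6991 + 142/241) - 46223)*(-72949) = (2626702/1684831 - 46223)*(-72949) = -77875316611/1684831*(-72949) = 5680926471455839/1684831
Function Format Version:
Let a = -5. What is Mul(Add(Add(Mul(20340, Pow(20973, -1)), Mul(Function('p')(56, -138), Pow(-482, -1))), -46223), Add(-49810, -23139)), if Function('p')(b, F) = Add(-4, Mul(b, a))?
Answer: Rational(5680926471455839, 1684831) ≈ 3.3718e+9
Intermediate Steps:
Function('p')(b, F) = Add(-4, Mul(-5, b)) (Function('p')(b, F) = Add(-4, Mul(b, -5)) = Add(-4, Mul(-5, b)))
Mul(Add(Add(Mul(20340, Pow(20973, -1)), Mul(Function('p')(56, -138), Pow(-482, -1))), -46223), Add(-49810, -23139)) = Mul(Add(Add(Mul(20340, Pow(20973, -1)), Mul(Add(-4, Mul(-5, 56)), Pow(-482, -1))), -46223), Add(-49810, -23139)) = Mul(Add(Add(Mul(20340, Rational(1, 20973)), Mul(Add(-4, -280), Rational(-1, 482))), -46223), -72949) = Mul(Add(Add(Rational(6780, 6991), Mul(-284, Rational(-1, 482))), -46223), -72949) = Mul(Add(Add(Rational(6780, 6991), Rational(142, 241)), -46223), -72949) = Mul(Add(Rational(2626702, 1684831), -46223), -72949) = Mul(Rational(-77875316611, 1684831), -72949) = Rational(5680926471455839, 1684831)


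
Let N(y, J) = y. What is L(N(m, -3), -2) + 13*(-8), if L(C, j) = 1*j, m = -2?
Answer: -106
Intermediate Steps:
L(C, j) = j
L(N(m, -3), -2) + 13*(-8) = -2 + 13*(-8) = -2 - 104 = -106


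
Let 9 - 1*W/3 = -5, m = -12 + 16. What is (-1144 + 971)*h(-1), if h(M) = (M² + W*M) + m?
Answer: 6401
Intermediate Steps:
m = 4
W = 42 (W = 27 - 3*(-5) = 27 + 15 = 42)
h(M) = 4 + M² + 42*M (h(M) = (M² + 42*M) + 4 = 4 + M² + 42*M)
(-1144 + 971)*h(-1) = (-1144 + 971)*(4 + (-1)² + 42*(-1)) = -173*(4 + 1 - 42) = -173*(-37) = 6401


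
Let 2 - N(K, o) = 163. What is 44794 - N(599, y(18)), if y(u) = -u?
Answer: 44955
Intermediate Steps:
N(K, o) = -161 (N(K, o) = 2 - 1*163 = 2 - 163 = -161)
44794 - N(599, y(18)) = 44794 - 1*(-161) = 44794 + 161 = 44955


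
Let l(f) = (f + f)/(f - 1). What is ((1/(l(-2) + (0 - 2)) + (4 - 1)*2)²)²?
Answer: 6561/16 ≈ 410.06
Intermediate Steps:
l(f) = 2*f/(-1 + f) (l(f) = (2*f)/(-1 + f) = 2*f/(-1 + f))
((1/(l(-2) + (0 - 2)) + (4 - 1)*2)²)² = ((1/(2*(-2)/(-1 - 2) + (0 - 2)) + (4 - 1)*2)²)² = ((1/(2*(-2)/(-3) - 2) + 3*2)²)² = ((1/(2*(-2)*(-⅓) - 2) + 6)²)² = ((1/(4/3 - 2) + 6)²)² = ((1/(-⅔) + 6)²)² = ((-3/2 + 6)²)² = ((9/2)²)² = (81/4)² = 6561/16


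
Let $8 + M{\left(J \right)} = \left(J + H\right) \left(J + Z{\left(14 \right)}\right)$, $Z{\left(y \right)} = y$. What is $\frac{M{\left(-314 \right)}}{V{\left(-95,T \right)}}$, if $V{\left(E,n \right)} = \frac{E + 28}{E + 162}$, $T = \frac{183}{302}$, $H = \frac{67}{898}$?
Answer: $- \frac{42282158}{449} \approx -94170.0$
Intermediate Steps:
$H = \frac{67}{898}$ ($H = 67 \cdot \frac{1}{898} = \frac{67}{898} \approx 0.07461$)
$M{\left(J \right)} = -8 + \left(14 + J\right) \left(\frac{67}{898} + J\right)$ ($M{\left(J \right)} = -8 + \left(J + \frac{67}{898}\right) \left(J + 14\right) = -8 + \left(\frac{67}{898} + J\right) \left(14 + J\right) = -8 + \left(14 + J\right) \left(\frac{67}{898} + J\right)$)
$T = \frac{183}{302}$ ($T = 183 \cdot \frac{1}{302} = \frac{183}{302} \approx 0.60596$)
$V{\left(E,n \right)} = \frac{28 + E}{162 + E}$
$\frac{M{\left(-314 \right)}}{V{\left(-95,T \right)}} = \frac{- \frac{3123}{449} + \left(-314\right)^{2} + \frac{12639}{898} \left(-314\right)}{\frac{1}{162 - 95} \left(28 - 95\right)} = \frac{- \frac{3123}{449} + 98596 - \frac{1984323}{449}}{\frac{1}{67} \left(-67\right)} = \frac{42282158}{449 \cdot \frac{1}{67} \left(-67\right)} = \frac{42282158}{449 \left(-1\right)} = \frac{42282158}{449} \left(-1\right) = - \frac{42282158}{449}$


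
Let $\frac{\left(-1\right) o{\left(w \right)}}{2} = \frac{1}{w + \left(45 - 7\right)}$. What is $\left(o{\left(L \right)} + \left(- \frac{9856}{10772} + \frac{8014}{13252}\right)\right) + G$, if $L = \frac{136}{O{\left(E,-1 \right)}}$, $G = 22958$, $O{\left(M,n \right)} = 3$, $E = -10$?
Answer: $\frac{51206551222421}{2230477250} \approx 22958.0$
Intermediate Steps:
$L = \frac{136}{3} \approx 45.333$
$o{\left(w \right)} = - \frac{2}{38 + w}$ ($o{\left(w \right)} = - \frac{2}{w + \left(45 - 7\right)} = - \frac{2}{w + 38} = - \frac{2}{38 + w}$)
$\left(o{\left(L \right)} + \left(- \frac{9856}{10772} + \frac{8014}{13252}\right)\right) + G = \left(- \frac{2}{38 + \frac{136}{3}} + \left(- \frac{9856}{10772} + \frac{8014}{13252}\right)\right) + 22958 = \left(- \frac{2}{\frac{250}{3}} + \left(\left(-9856\right) \frac{1}{10772} + 8014 \cdot \frac{1}{13252}\right)\right) + 22958 = \left(\left(-2\right) \frac{3}{250} + \left(- \frac{2464}{2693} + \frac{4007}{6626}\right)\right) + 22958 = \left(- \frac{3}{125} - \frac{5535613}{17843818}\right) + 22958 = - \frac{745483079}{2230477250} + 22958 = \frac{51206551222421}{2230477250}$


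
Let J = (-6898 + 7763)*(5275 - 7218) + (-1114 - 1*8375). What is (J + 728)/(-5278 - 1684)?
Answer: 844728/3481 ≈ 242.67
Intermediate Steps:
J = -1690184 (J = 865*(-1943) + (-1114 - 8375) = -1680695 - 9489 = -1690184)
(J + 728)/(-5278 - 1684) = (-1690184 + 728)/(-5278 - 1684) = -1689456/(-6962) = -1689456*(-1/6962) = 844728/3481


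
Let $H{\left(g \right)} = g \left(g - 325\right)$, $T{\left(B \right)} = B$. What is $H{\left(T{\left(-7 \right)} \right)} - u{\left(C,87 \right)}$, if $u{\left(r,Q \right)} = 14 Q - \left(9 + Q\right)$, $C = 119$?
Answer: $1202$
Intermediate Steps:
$H{\left(g \right)} = g \left(-325 + g\right)$
$u{\left(r,Q \right)} = -9 + 13 Q$
$H{\left(T{\left(-7 \right)} \right)} - u{\left(C,87 \right)} = - 7 \left(-325 - 7\right) - \left(-9 + 13 \cdot 87\right) = \left(-7\right) \left(-332\right) - \left(-9 + 1131\right) = 2324 - 1122 = 1202$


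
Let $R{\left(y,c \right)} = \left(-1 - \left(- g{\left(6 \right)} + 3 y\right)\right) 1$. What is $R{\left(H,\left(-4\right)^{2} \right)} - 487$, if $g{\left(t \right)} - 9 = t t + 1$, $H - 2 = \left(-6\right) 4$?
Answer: $-376$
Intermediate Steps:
$H = -22$ ($H = 2 - 24 = -22$)
$g{\left(t \right)} = 10 + t^{2}$ ($g{\left(t \right)} = 9 + \left(t t + 1\right) = 9 + \left(t^{2} + 1\right) = 9 + \left(1 + t^{2}\right) = 10 + t^{2}$)
$R{\left(y,c \right)} = 45 - 3 y$ ($R{\left(y,c \right)} = \left(-1 - \left(-10 - 36 + 3 y\right)\right) 1 = \left(-1 - \left(-46 + 3 y\right)\right) 1 = \left(45 - 3 y\right) 1 = 45 - 3 y$)
$R{\left(H,\left(-4\right)^{2} \right)} - 487 = \left(45 - -66\right) - 487 = \left(45 + 66\right) - 487 = 111 - 487 = -376$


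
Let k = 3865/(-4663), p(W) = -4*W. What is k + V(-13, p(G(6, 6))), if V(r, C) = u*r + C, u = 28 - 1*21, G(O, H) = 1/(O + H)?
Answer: -1289257/13989 ≈ -92.162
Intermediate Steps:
G(O, H) = 1/(H + O)
u = 7 (u = 28 - 21 = 7)
V(r, C) = C + 7*r (V(r, C) = 7*r + C = C + 7*r)
k = -3865/4663 (k = 3865*(-1/4663) = -3865/4663 ≈ -0.82887)
k + V(-13, p(G(6, 6))) = -3865/4663 + (-4/(6 + 6) + 7*(-13)) = -3865/4663 + (-4/12 - 91) = -3865/4663 + (-4*1/12 - 91) = -3865/4663 + (-1/3 - 91) = -3865/4663 - 274/3 = -1289257/13989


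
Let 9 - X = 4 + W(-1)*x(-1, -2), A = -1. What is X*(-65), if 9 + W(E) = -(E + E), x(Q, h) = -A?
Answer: -780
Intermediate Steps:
x(Q, h) = 1 (x(Q, h) = -1*(-1) = 1)
W(E) = -9 - 2*E (W(E) = -9 - (E + E) = -9 - 2*E)
X = 12 (X = 9 - (4 + (-9 - 2*(-1))*1) = 9 - (4 + (-9 + 2)*1) = 9 - (4 - 7*1) = 9 - (4 - 7) = 9 - 1*(-3) = 9 + 3 = 12)
X*(-65) = 12*(-65) = -780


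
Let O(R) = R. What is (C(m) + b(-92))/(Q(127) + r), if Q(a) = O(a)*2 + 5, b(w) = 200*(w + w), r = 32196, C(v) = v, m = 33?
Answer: -36767/32455 ≈ -1.1329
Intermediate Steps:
b(w) = 400*w (b(w) = 200*(2*w) = 400*w)
Q(a) = 5 + 2*a (Q(a) = a*2 + 5 = 2*a + 5 = 5 + 2*a)
(C(m) + b(-92))/(Q(127) + r) = (33 + 400*(-92))/((5 + 2*127) + 32196) = (33 - 36800)/((5 + 254) + 32196) = -36767/(259 + 32196) = -36767/32455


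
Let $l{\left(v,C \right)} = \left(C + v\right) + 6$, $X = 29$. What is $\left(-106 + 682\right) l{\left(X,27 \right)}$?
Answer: $35712$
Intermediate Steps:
$l{\left(v,C \right)} = 6 + C + v$
$\left(-106 + 682\right) l{\left(X,27 \right)} = \left(-106 + 682\right) \left(6 + 27 + 29\right) = 576 \cdot 62 = 35712$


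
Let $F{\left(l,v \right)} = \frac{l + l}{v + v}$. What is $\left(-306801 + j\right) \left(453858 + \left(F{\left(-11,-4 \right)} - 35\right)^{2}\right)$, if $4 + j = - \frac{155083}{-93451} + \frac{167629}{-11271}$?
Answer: $- \frac{784043852749318270193}{5617526512} \approx -1.3957 \cdot 10^{11}$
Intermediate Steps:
$F{\left(l,v \right)} = \frac{l}{v}$ ($F{\left(l,v \right)} = \frac{2 l}{2 v} = 2 l \frac{1}{2 v} = \frac{l}{v}$)
$j = - \frac{18130302070}{1053286221}$ ($j = -4 + \left(- \frac{155083}{-93451} + \frac{167629}{-11271}\right) = -4 + \left(\left(-155083\right) \left(- \frac{1}{93451}\right) + 167629 \left(- \frac{1}{11271}\right)\right) = -4 + \left(\frac{155083}{93451} - \frac{167629}{11271}\right) = -4 - \frac{13917157186}{1053286221} = - \frac{18130302070}{1053286221} \approx -17.213$)
$\left(-306801 + j\right) \left(453858 + \left(F{\left(-11,-4 \right)} - 35\right)^{2}\right) = \left(-306801 - \frac{18130302070}{1053286221}\right) \left(453858 + \left(- \frac{11}{-4} - 35\right)^{2}\right) = - \frac{323167396191091 \left(453858 + \left(\left(-11\right) \left(- \frac{1}{4}\right) - 35\right)^{2}\right)}{1053286221} = - \frac{323167396191091 \left(453858 + \left(\frac{11}{4} - 35\right)^{2}\right)}{1053286221} = - \frac{323167396191091 \left(453858 + \left(- \frac{129}{4}\right)^{2}\right)}{1053286221} = - \frac{323167396191091 \left(453858 + \frac{16641}{16}\right)}{1053286221} = \left(- \frac{323167396191091}{1053286221}\right) \frac{7278369}{16} = - \frac{784043852749318270193}{5617526512}$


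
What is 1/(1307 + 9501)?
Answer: 1/10808 ≈ 9.2524e-5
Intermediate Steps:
1/(1307 + 9501) = 1/10808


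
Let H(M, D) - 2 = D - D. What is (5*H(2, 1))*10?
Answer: 100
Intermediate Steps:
H(M, D) = 2 (H(M, D) = 2 + (D - D) = 2 + 0 = 2)
(5*H(2, 1))*10 = (5*2)*10 = 10*10 = 100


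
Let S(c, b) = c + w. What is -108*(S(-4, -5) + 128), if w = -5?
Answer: -12852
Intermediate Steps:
S(c, b) = -5 + c (S(c, b) = c - 5 = -5 + c)
-108*(S(-4, -5) + 128) = -108*((-5 - 4) + 128) = -108*(-9 + 128) = -108*119 = -12852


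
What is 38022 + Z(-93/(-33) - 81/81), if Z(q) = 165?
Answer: 38187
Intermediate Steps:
38022 + Z(-93/(-33) - 81/81) = 38022 + 165 = 38187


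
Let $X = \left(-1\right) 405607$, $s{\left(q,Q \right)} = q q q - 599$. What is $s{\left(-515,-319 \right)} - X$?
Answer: $-136185867$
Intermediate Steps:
$s{\left(q,Q \right)} = -599 + q^{3}$ ($s{\left(q,Q \right)} = q^{2} q - 599 = q^{3} - 599 = -599 + q^{3}$)
$X = -405607$
$s{\left(-515,-319 \right)} - X = \left(-599 + \left(-515\right)^{3}\right) - -405607 = \left(-599 - 136590875\right) + 405607 = -136591474 + 405607 = -136185867$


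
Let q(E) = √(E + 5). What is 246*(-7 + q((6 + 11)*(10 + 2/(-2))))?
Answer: -1722 + 246*√158 ≈ 1370.2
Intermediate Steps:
q(E) = √(5 + E)
246*(-7 + q((6 + 11)*(10 + 2/(-2)))) = 246*(-7 + √(5 + (6 + 11)*(10 + 2/(-2)))) = 246*(-7 + √(5 + 17*(10 + 2*(-½)))) = 246*(-7 + √(5 + 17*(10 - 1))) = 246*(-7 + √(5 + 17*9)) = 246*(-7 + √(5 + 153)) = 246*(-7 + √158) = -1722 + 246*√158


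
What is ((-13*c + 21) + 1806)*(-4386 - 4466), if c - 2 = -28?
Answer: -19164580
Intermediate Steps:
c = -26 (c = 2 - 28 = -26)
((-13*c + 21) + 1806)*(-4386 - 4466) = ((-13*(-26) + 21) + 1806)*(-4386 - 4466) = ((338 + 21) + 1806)*(-8852) = (359 + 1806)*(-8852) = 2165*(-8852) = -19164580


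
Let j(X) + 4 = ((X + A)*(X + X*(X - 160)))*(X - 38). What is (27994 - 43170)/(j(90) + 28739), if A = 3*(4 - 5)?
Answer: 15176/28065305 ≈ 0.00054074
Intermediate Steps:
A = -3 (A = 3*(-1) = -3)
j(X) = -4 + (-38 + X)*(-3 + X)*(X + X*(-160 + X)) (j(X) = -4 + ((X - 3)*(X + X*(X - 160)))*(X - 38) = -4 + ((-3 + X)*(X + X*(-160 + X)))*(-38 + X) = -4 + (-38 + X)*(-3 + X)*(X + X*(-160 + X)))
(27994 - 43170)/(j(90) + 28739) = (27994 - 43170)/((-4 + 90⁴ - 18126*90 - 200*90³ + 6633*90²) + 28739) = -15176/((-4 + 65610000 - 1631340 - 200*729000 + 6633*8100) + 28739) = -15176/((-4 + 65610000 - 1631340 - 145800000 + 53727300) + 28739) = -15176/(-28094044 + 28739) = -15176/(-28065305) = -15176*(-1/28065305) = 15176/28065305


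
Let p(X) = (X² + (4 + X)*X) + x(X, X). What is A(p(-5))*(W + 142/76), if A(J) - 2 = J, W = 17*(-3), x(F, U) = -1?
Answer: -57877/38 ≈ -1523.1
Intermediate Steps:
W = -51
p(X) = -1 + X² + X*(4 + X) (p(X) = (X² + (4 + X)*X) - 1 = (X² + X*(4 + X)) - 1 = -1 + X² + X*(4 + X))
A(J) = 2 + J
A(p(-5))*(W + 142/76) = (2 + (-1 + 2*(-5)² + 4*(-5)))*(-51 + 142/76) = (2 + (-1 + 2*25 - 20))*(-51 + 142*(1/76)) = (2 + (-1 + 50 - 20))*(-51 + 71/38) = (2 + 29)*(-1867/38) = 31*(-1867/38) = -57877/38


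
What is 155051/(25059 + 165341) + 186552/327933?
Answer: 9596204487/6937604800 ≈ 1.3832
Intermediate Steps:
155051/(25059 + 165341) + 186552/327933 = 155051/190400 + 186552*(1/327933) = 155051*(1/190400) + 20728/36437 = 155051/190400 + 20728/36437 = 9596204487/6937604800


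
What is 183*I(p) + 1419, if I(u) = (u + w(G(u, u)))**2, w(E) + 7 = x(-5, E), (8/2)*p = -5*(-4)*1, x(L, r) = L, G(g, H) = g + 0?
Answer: 10386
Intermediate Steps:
G(g, H) = g
p = 5 (p = (-5*(-4)*1)/4 = (20*1)/4 = (1/4)*20 = 5)
w(E) = -12 (w(E) = -7 - 5 = -12)
I(u) = (-12 + u)**2 (I(u) = (u - 12)**2 = (-12 + u)**2)
183*I(p) + 1419 = 183*(-12 + 5)**2 + 1419 = 183*(-7)**2 + 1419 = 183*49 + 1419 = 8967 + 1419 = 10386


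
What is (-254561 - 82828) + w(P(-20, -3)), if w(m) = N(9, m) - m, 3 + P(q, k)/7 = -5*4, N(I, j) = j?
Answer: -337389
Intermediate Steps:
P(q, k) = -161 (P(q, k) = -21 + 7*(-5*4) = -21 + 7*(-20) = -21 - 140 = -161)
w(m) = 0 (w(m) = m - m = 0)
(-254561 - 82828) + w(P(-20, -3)) = (-254561 - 82828) + 0 = -337389 + 0 = -337389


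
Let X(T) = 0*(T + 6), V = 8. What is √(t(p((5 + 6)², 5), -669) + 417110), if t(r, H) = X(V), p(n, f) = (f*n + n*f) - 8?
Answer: √417110 ≈ 645.84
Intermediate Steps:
p(n, f) = -8 + 2*f*n (p(n, f) = (f*n + f*n) - 8 = 2*f*n - 8 = -8 + 2*f*n)
X(T) = 0 (X(T) = 0*(6 + T) = 0)
t(r, H) = 0
√(t(p((5 + 6)², 5), -669) + 417110) = √(0 + 417110) = √417110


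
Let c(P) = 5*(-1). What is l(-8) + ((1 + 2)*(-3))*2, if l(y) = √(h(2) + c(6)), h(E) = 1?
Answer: -18 + 2*I ≈ -18.0 + 2.0*I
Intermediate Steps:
c(P) = -5
l(y) = 2*I (l(y) = √(1 - 5) = √(-4) = 2*I)
l(-8) + ((1 + 2)*(-3))*2 = 2*I + ((1 + 2)*(-3))*2 = 2*I + (3*(-3))*2 = 2*I - 9*2 = 2*I - 18 = -18 + 2*I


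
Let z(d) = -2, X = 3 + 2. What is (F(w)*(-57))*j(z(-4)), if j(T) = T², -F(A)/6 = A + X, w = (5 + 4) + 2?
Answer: 21888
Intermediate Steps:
X = 5
w = 11 (w = 9 + 2 = 11)
F(A) = -30 - 6*A (F(A) = -6*(A + 5) = -6*(5 + A) = -30 - 6*A)
(F(w)*(-57))*j(z(-4)) = ((-30 - 6*11)*(-57))*(-2)² = ((-30 - 66)*(-57))*4 = -96*(-57)*4 = 5472*4 = 21888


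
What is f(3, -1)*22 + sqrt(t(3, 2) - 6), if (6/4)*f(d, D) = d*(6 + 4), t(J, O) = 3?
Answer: 440 + I*sqrt(3) ≈ 440.0 + 1.732*I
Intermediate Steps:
f(d, D) = 20*d/3 (f(d, D) = 2*(d*(6 + 4))/3 = 2*(d*10)/3 = 2*(10*d)/3 = 20*d/3)
f(3, -1)*22 + sqrt(t(3, 2) - 6) = ((20/3)*3)*22 + sqrt(3 - 6) = 20*22 + sqrt(-3) = 440 + I*sqrt(3)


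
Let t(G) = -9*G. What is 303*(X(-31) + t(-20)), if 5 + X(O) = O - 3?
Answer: 42723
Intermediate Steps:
X(O) = -8 + O (X(O) = -5 + (O - 3) = -5 + (-3 + O) = -8 + O)
303*(X(-31) + t(-20)) = 303*((-8 - 31) - 9*(-20)) = 303*(-39 + 180) = 303*141 = 42723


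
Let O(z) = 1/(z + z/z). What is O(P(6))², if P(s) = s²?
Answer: 1/1369 ≈ 0.00073046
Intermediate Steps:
O(z) = 1/(1 + z) (O(z) = 1/(z + 1) = 1/(1 + z))
O(P(6))² = (1/(1 + 6²))² = (1/(1 + 36))² = (1/37)² = 1/1369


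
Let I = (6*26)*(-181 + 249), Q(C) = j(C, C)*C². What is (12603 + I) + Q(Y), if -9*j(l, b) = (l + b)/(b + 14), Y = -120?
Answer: 1038183/53 ≈ 19588.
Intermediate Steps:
j(l, b) = -(b + l)/(9*(14 + b)) (j(l, b) = -(l + b)/(9*(b + 14)) = -(b + l)/(9*(14 + b)))
Q(C) = -2*C³/(9*(14 + C)) (Q(C) = ((-C - C)/(9*(14 + C)))*C² = ((-2*C)/(9*(14 + C)))*C² = (-2*C/(9*(14 + C)))*C² = -2*C³/(9*(14 + C)))
I = 10608 (I = 156*68 = 10608)
(12603 + I) + Q(Y) = (12603 + 10608) - 2*(-120)³/(126 + 9*(-120)) = 23211 - 2*(-1728000)/(126 - 1080) = 23211 - 2*(-1728000)/(-954) = 23211 - 2*(-1728000)*(-1/954) = 23211 - 192000/53 = 1038183/53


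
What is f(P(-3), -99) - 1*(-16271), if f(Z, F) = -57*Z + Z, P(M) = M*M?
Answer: 15767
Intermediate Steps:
P(M) = M²
f(Z, F) = -56*Z
f(P(-3), -99) - 1*(-16271) = -56*(-3)² - 1*(-16271) = -56*9 + 16271 = -504 + 16271 = 15767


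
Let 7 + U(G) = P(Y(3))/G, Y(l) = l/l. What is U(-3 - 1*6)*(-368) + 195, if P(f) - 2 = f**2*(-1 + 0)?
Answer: 25307/9 ≈ 2811.9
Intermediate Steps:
Y(l) = 1
P(f) = 2 - f**2 (P(f) = 2 + f**2*(-1 + 0) = 2 + f**2*(-1) = 2 - f**2)
U(G) = -7 + 1/G (U(G) = -7 + (2 - 1*1**2)/G = -7 + (2 - 1*1)/G = -7 + (2 - 1)/G = -7 + 1/G)
U(-3 - 1*6)*(-368) + 195 = (-7 + 1/(-3 - 1*6))*(-368) + 195 = (-7 + 1/(-3 - 6))*(-368) + 195 = (-7 + 1/(-9))*(-368) + 195 = (-7 - 1/9)*(-368) + 195 = -64/9*(-368) + 195 = 23552/9 + 195 = 25307/9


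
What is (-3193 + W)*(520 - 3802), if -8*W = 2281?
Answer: 45660825/4 ≈ 1.1415e+7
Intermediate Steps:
W = -2281/8 (W = -⅛*2281 = -2281/8 ≈ -285.13)
(-3193 + W)*(520 - 3802) = (-3193 - 2281/8)*(520 - 3802) = -27825/8*(-3282) = 45660825/4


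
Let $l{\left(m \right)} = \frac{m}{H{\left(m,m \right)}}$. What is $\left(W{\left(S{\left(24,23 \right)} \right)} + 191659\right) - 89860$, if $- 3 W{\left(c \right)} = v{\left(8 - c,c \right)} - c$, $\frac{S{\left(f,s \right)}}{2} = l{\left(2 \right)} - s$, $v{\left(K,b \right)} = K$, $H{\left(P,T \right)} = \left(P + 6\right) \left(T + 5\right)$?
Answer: $\frac{712360}{7} \approx 1.0177 \cdot 10^{5}$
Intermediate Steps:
$H{\left(P,T \right)} = \left(5 + T\right) \left(6 + P\right)$ ($H{\left(P,T \right)} = \left(6 + P\right) \left(5 + T\right) = \left(5 + T\right) \left(6 + P\right)$)
$l{\left(m \right)} = \frac{m}{30 + m^{2} + 11 m}$ ($l{\left(m \right)} = \frac{m}{30 + 5 m + 6 m + m m} = \frac{m}{30 + 5 m + 6 m + m^{2}} = \frac{m}{30 + m^{2} + 11 m}$)
$S{\left(f,s \right)} = \frac{1}{14} - 2 s$ ($S{\left(f,s \right)} = 2 \left(\frac{2}{30 + 2^{2} + 11 \cdot 2} - s\right) = 2 \left(\frac{2}{30 + 4 + 22} - s\right) = 2 \left(\frac{2}{56} - s\right) = 2 \left(2 \cdot \frac{1}{56} - s\right) = 2 \left(\frac{1}{28} - s\right) = \frac{1}{14} - 2 s$)
$W{\left(c \right)} = - \frac{8}{3} + \frac{2 c}{3}$ ($W{\left(c \right)} = - \frac{\left(8 - c\right) - c}{3} = - \frac{8 - 2 c}{3} = - \frac{8}{3} + \frac{2 c}{3}$)
$\left(W{\left(S{\left(24,23 \right)} \right)} + 191659\right) - 89860 = \left(\left(- \frac{8}{3} + \frac{2 \left(\frac{1}{14} - 46\right)}{3}\right) + 191659\right) - 89860 = \left(\left(- \frac{8}{3} + \frac{2}{3} \left(- \frac{643}{14}\right)\right) + 191659\right) - 89860 = \left(\left(- \frac{8}{3} - \frac{643}{21}\right) + 191659\right) - 89860 = \left(- \frac{233}{7} + 191659\right) - 89860 = \frac{1341380}{7} - 89860 = \frac{712360}{7}$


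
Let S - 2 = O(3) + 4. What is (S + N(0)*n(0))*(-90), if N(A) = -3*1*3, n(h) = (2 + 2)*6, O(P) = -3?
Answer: 19170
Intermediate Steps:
n(h) = 24 (n(h) = 4*6 = 24)
N(A) = -9 (N(A) = -3*3 = -9)
S = 3 (S = 2 + (-3 + 4) = 2 + 1 = 3)
(S + N(0)*n(0))*(-90) = (3 - 9*24)*(-90) = (3 - 216)*(-90) = -213*(-90) = 19170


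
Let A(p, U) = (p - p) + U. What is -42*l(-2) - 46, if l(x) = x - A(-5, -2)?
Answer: -46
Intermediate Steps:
A(p, U) = U (A(p, U) = 0 + U = U)
l(x) = 2 + x (l(x) = x - 1*(-2) = x + 2 = 2 + x)
-42*l(-2) - 46 = -42*(2 - 2) - 46 = -42*0 - 46 = 0 - 46 = -46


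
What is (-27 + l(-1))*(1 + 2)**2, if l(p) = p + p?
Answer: -261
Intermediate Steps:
l(p) = 2*p
(-27 + l(-1))*(1 + 2)**2 = (-27 + 2*(-1))*(1 + 2)**2 = (-27 - 2)*3**2 = -29*9 = -261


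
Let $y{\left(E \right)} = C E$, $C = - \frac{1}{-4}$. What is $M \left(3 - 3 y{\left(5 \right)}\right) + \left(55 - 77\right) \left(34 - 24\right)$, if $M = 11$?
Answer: $- \frac{913}{4} \approx -228.25$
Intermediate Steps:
$C = \frac{1}{4}$ ($C = \left(-1\right) \left(- \frac{1}{4}\right) = \frac{1}{4} \approx 0.25$)
$y{\left(E \right)} = \frac{E}{4}$
$M \left(3 - 3 y{\left(5 \right)}\right) + \left(55 - 77\right) \left(34 - 24\right) = 11 \left(3 - 3 \cdot \frac{1}{4} \cdot 5\right) + \left(55 - 77\right) \left(34 - 24\right) = 11 \left(3 - \frac{15}{4}\right) - 220 = 11 \left(- \frac{3}{4}\right) - 220 = - \frac{33}{4} - 220 = - \frac{913}{4}$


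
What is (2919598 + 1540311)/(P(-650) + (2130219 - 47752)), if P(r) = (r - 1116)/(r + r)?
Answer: 2898940850/1353604433 ≈ 2.1416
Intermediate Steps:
P(r) = (-1116 + r)/(2*r) (P(r) = (-1116 + r)/((2*r)) = (-1116 + r)*(1/(2*r)) = (-1116 + r)/(2*r))
(2919598 + 1540311)/(P(-650) + (2130219 - 47752)) = (2919598 + 1540311)/((½)*(-1116 - 650)/(-650) + (2130219 - 47752)) = 4459909/((½)*(-1/650)*(-1766) + 2082467) = 4459909/(883/650 + 2082467) = 4459909/(1353604433/650) = 4459909*(650/1353604433) = 2898940850/1353604433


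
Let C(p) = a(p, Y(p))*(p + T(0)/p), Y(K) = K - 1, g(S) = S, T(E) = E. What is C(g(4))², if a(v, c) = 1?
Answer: 16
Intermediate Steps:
Y(K) = -1 + K
C(p) = p (C(p) = 1*(p + 0/p) = 1*(p + 0) = 1*p = p)
C(g(4))² = 4² = 16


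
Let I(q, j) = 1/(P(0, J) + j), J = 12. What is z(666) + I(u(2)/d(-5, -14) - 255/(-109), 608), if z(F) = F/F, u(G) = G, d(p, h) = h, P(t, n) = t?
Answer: 609/608 ≈ 1.0016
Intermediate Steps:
I(q, j) = 1/j (I(q, j) = 1/(0 + j) = 1/j)
z(F) = 1
z(666) + I(u(2)/d(-5, -14) - 255/(-109), 608) = 1 + 1/608 = 609/608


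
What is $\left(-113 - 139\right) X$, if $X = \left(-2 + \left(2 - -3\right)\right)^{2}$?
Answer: $-2268$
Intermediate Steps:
$X = 9$ ($X = \left(-2 + \left(2 + 3\right)\right)^{2} = \left(-2 + 5\right)^{2} = 3^{2} = 9$)
$\left(-113 - 139\right) X = \left(-113 - 139\right) 9 = \left(-252\right) 9 = -2268$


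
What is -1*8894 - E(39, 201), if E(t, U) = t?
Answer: -8933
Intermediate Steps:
-1*8894 - E(39, 201) = -1*8894 - 1*39 = -8894 - 39 = -8933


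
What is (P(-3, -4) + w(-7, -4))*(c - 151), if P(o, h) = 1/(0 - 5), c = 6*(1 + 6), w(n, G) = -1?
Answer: 654/5 ≈ 130.80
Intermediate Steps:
c = 42 (c = 6*7 = 42)
P(o, h) = -⅕ (P(o, h) = 1/(-5) = -⅕)
(P(-3, -4) + w(-7, -4))*(c - 151) = (-⅕ - 1)*(42 - 151) = -6/5*(-109) = 654/5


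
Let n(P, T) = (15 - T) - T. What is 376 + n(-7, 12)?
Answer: 367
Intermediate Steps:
n(P, T) = 15 - 2*T
376 + n(-7, 12) = 376 + (15 - 2*12) = 376 + (15 - 24) = 376 - 9 = 367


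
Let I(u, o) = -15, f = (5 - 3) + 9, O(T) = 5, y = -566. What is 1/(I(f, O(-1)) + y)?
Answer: -1/581 ≈ -0.0017212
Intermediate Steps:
f = 11 (f = 2 + 9 = 11)
1/(I(f, O(-1)) + y) = 1/(-15 - 566) = 1/(-581) = -1/581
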